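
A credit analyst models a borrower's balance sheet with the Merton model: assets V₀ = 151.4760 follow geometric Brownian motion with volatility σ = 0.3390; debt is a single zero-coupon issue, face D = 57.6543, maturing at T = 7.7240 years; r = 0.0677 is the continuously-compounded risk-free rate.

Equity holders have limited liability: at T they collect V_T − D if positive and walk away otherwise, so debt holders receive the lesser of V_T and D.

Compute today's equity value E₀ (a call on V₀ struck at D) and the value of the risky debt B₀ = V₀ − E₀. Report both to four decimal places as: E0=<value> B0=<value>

d₁ = [ln(V₀/D) + (r + σ²/2)T] / (σ√T)
   = [ln(151.4760/57.6543) + (0.0677 + 0.5·0.3390²)·7.7240] / (0.3390·√7.7240)
   = [0.965962 + 0.966740] / 0.942152 = 2.051370
d₂ = d₁ − σ√T = 2.051370 − 0.942152 = 1.109219
N(d₁) = 0.979885,  N(d₂) = 0.866332,  e^(−rT) = 0.592790
E₀ = V₀·N(d₁) − D·e^(−rT)·N(d₂)
   = 151.4760·0.979885 − 57.6543·0.592790·0.866332 = 118.820446
B₀ = V₀ − E₀ = 151.4760 − 118.820446 = 32.655554

E0=118.8204 B0=32.6556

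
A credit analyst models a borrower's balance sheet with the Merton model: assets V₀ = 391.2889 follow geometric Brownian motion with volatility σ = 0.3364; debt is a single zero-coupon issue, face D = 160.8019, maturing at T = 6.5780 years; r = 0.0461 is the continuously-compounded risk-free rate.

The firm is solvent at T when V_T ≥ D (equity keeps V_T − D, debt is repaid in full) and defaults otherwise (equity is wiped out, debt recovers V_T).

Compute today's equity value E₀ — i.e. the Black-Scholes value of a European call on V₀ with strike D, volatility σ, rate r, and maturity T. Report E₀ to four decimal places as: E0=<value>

E0=279.1923

d₁ = [ln(V₀/D) + (r + σ²/2)T] / (σ√T)
   = [ln(391.2889/160.8019) + (0.0461 + 0.5·0.3364²)·6.5780] / (0.3364·√6.5780)
   = [0.889273 + 0.675445] / 0.862786 = 1.813566
d₂ = d₁ − σ√T = 1.813566 − 0.862786 = 0.950780
N(d₁) = 0.965128,  N(d₂) = 0.829142,  e^(−rT) = 0.738418
E₀ = V₀·N(d₁) − D·e^(−rT)·N(d₂)
   = 391.2889·0.965128 − 160.8019·0.738418·0.829142 = 279.192307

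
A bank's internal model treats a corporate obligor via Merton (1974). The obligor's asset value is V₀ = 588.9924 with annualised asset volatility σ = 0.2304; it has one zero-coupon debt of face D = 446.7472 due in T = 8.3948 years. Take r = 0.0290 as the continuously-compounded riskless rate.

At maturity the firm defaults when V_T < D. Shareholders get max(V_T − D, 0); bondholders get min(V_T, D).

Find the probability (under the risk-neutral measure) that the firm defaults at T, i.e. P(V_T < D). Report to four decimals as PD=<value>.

d₁ = [ln(V₀/D) + (r + σ²/2)T] / (σ√T)
   = [ln(588.9924/446.7472) + (0.0290 + 0.5·0.2304²)·8.3948] / (0.2304·√8.3948)
   = [0.276420 + 0.466265] / 0.667556 = 1.112544
d₂ = d₁ − σ√T = 1.112544 − 0.667556 = 0.444988
risk-neutral PD = N(−d₂) = N(-0.444988) = 0.328164

PD=0.3282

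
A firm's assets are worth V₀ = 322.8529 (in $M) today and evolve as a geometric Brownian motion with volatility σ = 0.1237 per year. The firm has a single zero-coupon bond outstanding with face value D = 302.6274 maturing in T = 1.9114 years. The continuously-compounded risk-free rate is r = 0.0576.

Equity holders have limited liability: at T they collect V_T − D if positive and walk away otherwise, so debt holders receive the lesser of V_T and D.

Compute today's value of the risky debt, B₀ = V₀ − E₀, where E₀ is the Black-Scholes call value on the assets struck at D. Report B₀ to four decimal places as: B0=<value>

d₁ = [ln(V₀/D) + (r + σ²/2)T] / (σ√T)
   = [ln(322.8529/302.6274) + (0.0576 + 0.5·0.1237²)·1.9114] / (0.1237·√1.9114)
   = [0.064694 + 0.124720] / 0.171019 = 1.107564
d₂ = d₁ − σ√T = 1.107564 − 0.171019 = 0.936544
N(d₁) = 0.865975,  N(d₂) = 0.825503,  e^(−rT) = 0.895748
E₀ = V₀·N(d₁) − D·e^(−rT)·N(d₂)
   = 322.8529·0.865975 − 302.6274·0.895748·0.825503 = 55.806862
B₀ = V₀ − E₀ = 322.8529 − 55.806862 = 267.046038

B0=267.0460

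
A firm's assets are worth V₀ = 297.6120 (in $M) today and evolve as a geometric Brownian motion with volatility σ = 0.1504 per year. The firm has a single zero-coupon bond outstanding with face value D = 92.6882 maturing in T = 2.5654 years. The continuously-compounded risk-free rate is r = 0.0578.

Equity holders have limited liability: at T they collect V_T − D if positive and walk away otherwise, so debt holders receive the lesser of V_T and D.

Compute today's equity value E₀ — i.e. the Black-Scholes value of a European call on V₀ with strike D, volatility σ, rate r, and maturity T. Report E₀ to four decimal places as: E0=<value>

d₁ = [ln(V₀/D) + (r + σ²/2)T] / (σ√T)
   = [ln(297.6120/92.6882) + (0.0578 + 0.5·0.1504²)·2.5654] / (0.1504·√2.5654)
   = [1.166549 + 0.177295] / 0.240894 = 5.578579
d₂ = d₁ − σ√T = 5.578579 − 0.240894 = 5.337686
N(d₁) = 1.000000,  N(d₂) = 1.000000,  e^(−rT) = 0.862190
E₀ = V₀·N(d₁) − D·e^(−rT)·N(d₂)
   = 297.6120·1.000000 − 92.6882·0.862190·1.000000 = 217.697201

E0=217.6972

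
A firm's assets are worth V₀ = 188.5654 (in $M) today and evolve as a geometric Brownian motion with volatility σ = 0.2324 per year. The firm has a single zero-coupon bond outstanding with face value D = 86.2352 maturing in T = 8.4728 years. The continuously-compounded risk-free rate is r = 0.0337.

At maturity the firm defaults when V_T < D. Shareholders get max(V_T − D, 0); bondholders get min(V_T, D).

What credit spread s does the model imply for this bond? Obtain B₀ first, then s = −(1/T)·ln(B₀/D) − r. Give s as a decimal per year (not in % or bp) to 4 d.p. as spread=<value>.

d₁ = [ln(V₀/D) + (r + σ²/2)T] / (σ√T)
   = [ln(188.5654/86.2352) + (0.0337 + 0.5·0.2324²)·8.4728] / (0.2324·√8.4728)
   = [0.782366 + 0.514340] / 0.676472 = 1.916868
d₂ = d₁ − σ√T = 1.916868 − 0.676472 = 1.240396
N(d₁) = 0.972373,  N(d₂) = 0.892586,  e^(−rT) = 0.751613
E₀ = V₀·N(d₁) − D·e^(−rT)·N(d₂)
   = 188.5654·0.972373 − 86.2352·0.751613·0.892586 = 125.502438
B₀ = V₀ − E₀ = 188.5654 − 125.502438 = 63.062962
spread = −(1/T)·ln(B₀/D) − r = −(1/8.4728)·ln(63.062962/86.2352) − 0.0337 = 0.00323523

spread=0.0032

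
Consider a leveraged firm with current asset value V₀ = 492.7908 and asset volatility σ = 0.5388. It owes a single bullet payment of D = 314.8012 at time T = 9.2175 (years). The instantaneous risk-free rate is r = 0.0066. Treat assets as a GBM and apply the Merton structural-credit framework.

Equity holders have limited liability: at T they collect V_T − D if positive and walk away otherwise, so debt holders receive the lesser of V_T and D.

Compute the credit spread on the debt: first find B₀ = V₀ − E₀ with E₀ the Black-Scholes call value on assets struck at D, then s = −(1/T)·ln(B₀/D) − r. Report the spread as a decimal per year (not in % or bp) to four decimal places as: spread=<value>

spread=0.0706

d₁ = [ln(V₀/D) + (r + σ²/2)T] / (σ√T)
   = [ln(492.7908/314.8012) + (0.0066 + 0.5·0.5388²)·9.2175] / (0.5388·√9.2175)
   = [0.448143 + 1.398781] / 1.635815 = 1.129054
d₂ = d₁ − σ√T = 1.129054 − 1.635815 = -0.506760
N(d₁) = 0.870563,  N(d₂) = 0.306161,  e^(−rT) = 0.940978
E₀ = V₀·N(d₁) − D·e^(−rT)·N(d₂)
   = 492.7908·0.870563 − 314.8012·0.940978·0.306161 = 338.313769
B₀ = V₀ − E₀ = 492.7908 − 338.313769 = 154.477031
spread = −(1/T)·ln(B₀/D) − r = −(1/9.2175)·ln(154.477031/314.8012) − 0.0066 = 0.07063308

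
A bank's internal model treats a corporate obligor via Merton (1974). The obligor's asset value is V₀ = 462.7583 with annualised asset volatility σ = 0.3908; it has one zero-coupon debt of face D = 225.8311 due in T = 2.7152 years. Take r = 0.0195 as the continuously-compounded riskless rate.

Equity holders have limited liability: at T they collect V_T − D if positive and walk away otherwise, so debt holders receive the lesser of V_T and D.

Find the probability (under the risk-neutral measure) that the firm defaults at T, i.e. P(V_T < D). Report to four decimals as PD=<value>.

d₁ = [ln(V₀/D) + (r + σ²/2)T] / (σ√T)
   = [ln(462.7583/225.8311) + (0.0195 + 0.5·0.3908²)·2.7152] / (0.3908·√2.7152)
   = [0.717418 + 0.260285] / 0.643955 = 1.518278
d₂ = d₁ − σ√T = 1.518278 − 0.643955 = 0.874324
risk-neutral PD = N(−d₂) = N(-0.874324) = 0.190971

PD=0.1910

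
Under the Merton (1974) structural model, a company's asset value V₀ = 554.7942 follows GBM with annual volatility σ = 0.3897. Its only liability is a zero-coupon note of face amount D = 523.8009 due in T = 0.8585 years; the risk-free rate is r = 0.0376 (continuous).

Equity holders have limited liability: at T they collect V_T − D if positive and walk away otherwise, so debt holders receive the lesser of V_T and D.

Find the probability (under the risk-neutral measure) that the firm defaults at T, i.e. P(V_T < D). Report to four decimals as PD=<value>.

PD=0.4729

d₁ = [ln(V₀/D) + (r + σ²/2)T] / (σ√T)
   = [ln(554.7942/523.8009) + (0.0376 + 0.5·0.3897²)·0.8585] / (0.3897·√0.8585)
   = [0.057486 + 0.097468] / 0.361078 = 0.429142
d₂ = d₁ − σ√T = 0.429142 − 0.361078 = 0.068065
risk-neutral PD = N(−d₂) = N(-0.068065) = 0.472867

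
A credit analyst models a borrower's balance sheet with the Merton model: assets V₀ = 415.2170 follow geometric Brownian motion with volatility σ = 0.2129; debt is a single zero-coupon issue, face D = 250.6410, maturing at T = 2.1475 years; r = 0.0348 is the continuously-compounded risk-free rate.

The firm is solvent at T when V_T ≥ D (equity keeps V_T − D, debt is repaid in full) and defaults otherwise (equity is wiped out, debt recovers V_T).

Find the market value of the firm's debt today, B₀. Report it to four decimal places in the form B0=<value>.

d₁ = [ln(V₀/D) + (r + σ²/2)T] / (σ√T)
   = [ln(415.2170/250.6410) + (0.0348 + 0.5·0.2129²)·2.1475] / (0.2129·√2.1475)
   = [0.504780 + 0.123402] / 0.311991 = 2.013461
d₂ = d₁ − σ√T = 2.013461 − 0.311991 = 1.701470
N(d₁) = 0.977967,  N(d₂) = 0.955573,  e^(−rT) = 0.927991
E₀ = V₀·N(d₁) − D·e^(−rT)·N(d₂)
   = 415.2170·0.977967 − 250.6410·0.927991·0.955573 = 183.809328
B₀ = V₀ − E₀ = 415.2170 − 183.809328 = 231.407672

B0=231.4077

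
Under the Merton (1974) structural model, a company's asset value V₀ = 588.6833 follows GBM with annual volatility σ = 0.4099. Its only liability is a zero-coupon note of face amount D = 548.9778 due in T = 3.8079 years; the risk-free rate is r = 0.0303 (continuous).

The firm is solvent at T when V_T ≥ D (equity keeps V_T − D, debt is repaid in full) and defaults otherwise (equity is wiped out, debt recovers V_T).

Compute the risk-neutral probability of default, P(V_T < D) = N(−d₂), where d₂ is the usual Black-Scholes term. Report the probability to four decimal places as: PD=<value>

PD=0.5669

d₁ = [ln(V₀/D) + (r + σ²/2)T] / (σ√T)
   = [ln(588.6833/548.9778) + (0.0303 + 0.5·0.4099²)·3.8079] / (0.4099·√3.8079)
   = [0.069830 + 0.435277] / 0.799872 = 0.631485
d₂ = d₁ − σ√T = 0.631485 − 0.799872 = -0.168387
risk-neutral PD = N(−d₂) = N(0.168387) = 0.566861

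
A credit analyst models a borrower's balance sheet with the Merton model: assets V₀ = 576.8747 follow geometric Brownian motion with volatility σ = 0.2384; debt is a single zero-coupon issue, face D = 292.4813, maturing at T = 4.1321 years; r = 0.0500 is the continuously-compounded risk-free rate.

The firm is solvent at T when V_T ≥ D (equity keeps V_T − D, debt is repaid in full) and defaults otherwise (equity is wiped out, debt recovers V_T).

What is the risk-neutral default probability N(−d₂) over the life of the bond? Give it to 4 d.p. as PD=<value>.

PD=0.0564

d₁ = [ln(V₀/D) + (r + σ²/2)T] / (σ√T)
   = [ln(576.8747/292.4813) + (0.0500 + 0.5·0.2384²)·4.1321] / (0.2384·√4.1321)
   = [0.679224 + 0.324028] / 0.484609 = 2.070230
d₂ = d₁ − σ√T = 2.070230 − 0.484609 = 1.585621
risk-neutral PD = N(−d₂) = N(-1.585621) = 0.056413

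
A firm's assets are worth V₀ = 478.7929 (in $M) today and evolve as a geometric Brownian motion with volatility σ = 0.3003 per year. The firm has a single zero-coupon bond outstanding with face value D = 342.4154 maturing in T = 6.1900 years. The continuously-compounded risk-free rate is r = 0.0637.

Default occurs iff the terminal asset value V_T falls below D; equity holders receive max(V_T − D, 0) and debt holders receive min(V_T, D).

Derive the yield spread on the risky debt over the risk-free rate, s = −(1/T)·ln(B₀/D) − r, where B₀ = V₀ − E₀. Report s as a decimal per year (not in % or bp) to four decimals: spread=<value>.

d₁ = [ln(V₀/D) + (r + σ²/2)T] / (σ√T)
   = [ln(478.7929/342.4154) + (0.0637 + 0.5·0.3003²)·6.1900] / (0.3003·√6.1900)
   = [0.335244 + 0.673410] / 0.747138 = 1.350024
d₂ = d₁ − σ√T = 1.350024 − 0.747138 = 0.602886
N(d₁) = 0.911496,  N(d₂) = 0.726708,  e^(−rT) = 0.674150
E₀ = V₀·N(d₁) − D·e^(−rT)·N(d₂)
   = 478.7929·0.911496 − 342.4154·0.674150·0.726708 = 268.665048
B₀ = V₀ − E₀ = 478.7929 − 268.665048 = 210.127852
spread = −(1/T)·ln(B₀/D) − r = −(1/6.1900)·ln(210.127852/342.4154) − 0.0637 = 0.01518666

spread=0.0152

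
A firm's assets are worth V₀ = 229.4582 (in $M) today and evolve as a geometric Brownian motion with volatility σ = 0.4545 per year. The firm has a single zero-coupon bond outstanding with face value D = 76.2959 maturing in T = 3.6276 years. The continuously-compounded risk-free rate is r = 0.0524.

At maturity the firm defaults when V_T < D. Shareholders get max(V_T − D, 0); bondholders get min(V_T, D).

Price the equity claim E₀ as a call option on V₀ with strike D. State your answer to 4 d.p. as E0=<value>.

d₁ = [ln(V₀/D) + (r + σ²/2)T] / (σ√T)
   = [ln(229.4582/76.2959) + (0.0524 + 0.5·0.4545²)·3.6276] / (0.4545·√3.6276)
   = [1.101102 + 0.564763] / 0.865652 = 1.924404
d₂ = d₁ − σ√T = 1.924404 − 0.865652 = 1.058751
N(d₁) = 0.972848,  N(d₂) = 0.855143,  e^(−rT) = 0.826888
E₀ = V₀·N(d₁) − D·e^(−rT)·N(d₂)
   = 229.4582·0.972848 − 76.2959·0.826888·0.855143 = 169.278532

E0=169.2785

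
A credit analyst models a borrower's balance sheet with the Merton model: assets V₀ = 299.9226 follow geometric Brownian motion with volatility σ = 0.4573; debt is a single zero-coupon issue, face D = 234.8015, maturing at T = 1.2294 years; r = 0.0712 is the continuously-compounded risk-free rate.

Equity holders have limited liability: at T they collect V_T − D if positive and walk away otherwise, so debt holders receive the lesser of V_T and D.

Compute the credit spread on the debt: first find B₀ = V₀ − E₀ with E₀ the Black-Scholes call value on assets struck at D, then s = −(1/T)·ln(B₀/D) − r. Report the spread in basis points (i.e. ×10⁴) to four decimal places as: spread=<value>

spread=772.2122

d₁ = [ln(V₀/D) + (r + σ²/2)T] / (σ√T)
   = [ln(299.9226/234.8015) + (0.0712 + 0.5·0.4573²)·1.2294] / (0.4573·√1.2294)
   = [0.244784 + 0.216081] / 0.507047 = 0.908921
d₂ = d₁ − σ√T = 0.908921 − 0.507047 = 0.401875
N(d₁) = 0.818304,  N(d₂) = 0.656112,  e^(−rT) = 0.916188
E₀ = V₀·N(d₁) − D·e^(−rT)·N(d₂)
   = 299.9226·0.818304 − 234.8015·0.916188·0.656112 = 104.283541
B₀ = V₀ − E₀ = 299.9226 − 104.283541 = 195.639059
spread = −(1/T)·ln(B₀/D) − r = −(1/1.2294)·ln(195.639059/234.8015) − 0.0712 = 0.07722122
in basis points: 0.07722122 × 10⁴ = 772.2122 bp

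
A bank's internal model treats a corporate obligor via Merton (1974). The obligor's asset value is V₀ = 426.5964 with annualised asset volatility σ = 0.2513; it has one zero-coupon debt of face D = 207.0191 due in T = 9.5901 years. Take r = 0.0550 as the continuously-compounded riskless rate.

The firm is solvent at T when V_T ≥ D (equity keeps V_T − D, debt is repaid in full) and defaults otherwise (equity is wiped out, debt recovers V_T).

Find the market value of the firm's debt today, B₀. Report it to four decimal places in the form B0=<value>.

d₁ = [ln(V₀/D) + (r + σ²/2)T] / (σ√T)
   = [ln(426.5964/207.0191) + (0.0550 + 0.5·0.2513²)·9.5901] / (0.2513·√9.5901)
   = [0.723027 + 0.830271] / 0.778223 = 1.995955
d₂ = d₁ − σ√T = 1.995955 − 0.778223 = 1.217732
N(d₁) = 0.977031,  N(d₂) = 0.888337,  e^(−rT) = 0.590105
E₀ = V₀·N(d₁) − D·e^(−rT)·N(d₂)
   = 426.5964·0.977031 − 207.0191·0.590105·0.888337 = 308.275880
B₀ = V₀ − E₀ = 426.5964 − 308.275880 = 118.320520

B0=118.3205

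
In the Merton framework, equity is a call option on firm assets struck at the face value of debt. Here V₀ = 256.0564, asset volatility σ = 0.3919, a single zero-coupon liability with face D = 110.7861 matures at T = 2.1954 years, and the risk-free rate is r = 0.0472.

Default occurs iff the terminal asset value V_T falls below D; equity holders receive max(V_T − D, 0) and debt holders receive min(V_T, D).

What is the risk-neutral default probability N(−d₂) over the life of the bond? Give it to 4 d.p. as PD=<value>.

d₁ = [ln(V₀/D) + (r + σ²/2)T] / (σ√T)
   = [ln(256.0564/110.7861) + (0.0472 + 0.5·0.3919²)·2.1954] / (0.3919·√2.1954)
   = [0.837796 + 0.272214] / 0.580674 = 1.911591
d₂ = d₁ − σ√T = 1.911591 − 0.580674 = 1.330917
risk-neutral PD = N(−d₂) = N(-1.330917) = 0.091608

PD=0.0916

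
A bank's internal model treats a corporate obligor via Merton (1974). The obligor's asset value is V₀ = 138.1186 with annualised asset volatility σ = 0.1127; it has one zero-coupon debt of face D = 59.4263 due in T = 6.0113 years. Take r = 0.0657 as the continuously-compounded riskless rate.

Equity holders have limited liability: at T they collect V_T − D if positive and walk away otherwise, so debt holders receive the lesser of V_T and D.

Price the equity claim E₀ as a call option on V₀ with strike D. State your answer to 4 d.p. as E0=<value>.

E0=98.0820

d₁ = [ln(V₀/D) + (r + σ²/2)T] / (σ√T)
   = [ln(138.1186/59.4263) + (0.0657 + 0.5·0.1127²)·6.0113] / (0.1127·√6.0113)
   = [0.843376 + 0.433118] / 0.276317 = 4.619666
d₂ = d₁ − σ√T = 4.619666 − 0.276317 = 4.343349
N(d₁) = 0.999998,  N(d₂) = 0.999993,  e^(−rT) = 0.673719
E₀ = V₀·N(d₁) − D·e^(−rT)·N(d₂)
   = 138.1186·0.999998 − 59.4263·0.673719·0.999993 = 98.081998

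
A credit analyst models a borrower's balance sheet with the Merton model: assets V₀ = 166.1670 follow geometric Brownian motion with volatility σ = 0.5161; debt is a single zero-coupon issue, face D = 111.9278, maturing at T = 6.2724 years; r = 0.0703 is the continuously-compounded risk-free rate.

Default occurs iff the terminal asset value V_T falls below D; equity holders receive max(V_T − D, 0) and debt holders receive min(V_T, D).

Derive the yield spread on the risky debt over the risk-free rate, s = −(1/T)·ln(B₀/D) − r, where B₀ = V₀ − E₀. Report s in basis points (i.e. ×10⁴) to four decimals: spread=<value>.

spread=509.8266

d₁ = [ln(V₀/D) + (r + σ²/2)T] / (σ√T)
   = [ln(166.1670/111.9278) + (0.0703 + 0.5·0.5161²)·6.2724] / (0.5161·√6.2724)
   = [0.395139 + 1.276305] / 1.292560 = 1.293127
d₂ = d₁ − σ√T = 1.293127 − 1.292560 = 0.000567
N(d₁) = 0.902016,  N(d₂) = 0.500226,  e^(−rT) = 0.643425
E₀ = V₀·N(d₁) − D·e^(−rT)·N(d₂)
   = 166.1670·0.902016 − 111.9278·0.643425·0.500226 = 113.860500
B₀ = V₀ − E₀ = 166.1670 − 113.860500 = 52.306500
spread = −(1/T)·ln(B₀/D) − r = −(1/6.2724)·ln(52.306500/111.9278) − 0.0703 = 0.05098266
in basis points: 0.05098266 × 10⁴ = 509.8266 bp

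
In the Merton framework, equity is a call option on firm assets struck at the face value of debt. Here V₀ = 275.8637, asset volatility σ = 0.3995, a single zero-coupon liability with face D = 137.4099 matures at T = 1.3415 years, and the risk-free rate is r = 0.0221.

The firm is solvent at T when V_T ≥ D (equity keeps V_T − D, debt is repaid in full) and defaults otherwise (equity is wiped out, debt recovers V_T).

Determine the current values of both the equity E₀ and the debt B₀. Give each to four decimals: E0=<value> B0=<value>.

d₁ = [ln(V₀/D) + (r + σ²/2)T] / (σ√T)
   = [ln(275.8637/137.4099) + (0.0221 + 0.5·0.3995²)·1.3415] / (0.3995·√1.3415)
   = [0.696938 + 0.136699] / 0.462713 = 1.801628
d₂ = d₁ − σ√T = 1.801628 − 0.462713 = 1.338915
N(d₁) = 0.964198,  N(d₂) = 0.909701,  e^(−rT) = 0.970788
E₀ = V₀·N(d₁) − D·e^(−rT)·N(d₂)
   = 275.8637·0.964198 − 137.4099·0.970788·0.909701 = 144.636898
B₀ = V₀ − E₀ = 275.8637 − 144.636898 = 131.226802

E0=144.6369 B0=131.2268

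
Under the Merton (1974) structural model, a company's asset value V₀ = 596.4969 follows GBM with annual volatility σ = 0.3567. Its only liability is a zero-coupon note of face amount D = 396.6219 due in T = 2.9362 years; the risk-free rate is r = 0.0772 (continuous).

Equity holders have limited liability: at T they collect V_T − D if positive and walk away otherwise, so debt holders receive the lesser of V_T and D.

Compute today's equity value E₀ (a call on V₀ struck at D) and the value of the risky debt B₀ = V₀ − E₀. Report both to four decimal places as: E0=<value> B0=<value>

d₁ = [ln(V₀/D) + (r + σ²/2)T] / (σ√T)
   = [ln(596.4969/396.6219) + (0.0772 + 0.5·0.3567²)·2.9362] / (0.3567·√2.9362)
   = [0.408091 + 0.413468] / 0.611218 = 1.344134
d₂ = d₁ − σ√T = 1.344134 − 0.611218 = 0.732917
N(d₁) = 0.910548,  N(d₂) = 0.768195,  e^(−rT) = 0.797180
E₀ = V₀·N(d₁) − D·e^(−rT)·N(d₂)
   = 596.4969·0.910548 − 396.6219·0.797180·0.768195 = 300.251466
B₀ = V₀ − E₀ = 596.4969 − 300.251466 = 296.245434

E0=300.2515 B0=296.2454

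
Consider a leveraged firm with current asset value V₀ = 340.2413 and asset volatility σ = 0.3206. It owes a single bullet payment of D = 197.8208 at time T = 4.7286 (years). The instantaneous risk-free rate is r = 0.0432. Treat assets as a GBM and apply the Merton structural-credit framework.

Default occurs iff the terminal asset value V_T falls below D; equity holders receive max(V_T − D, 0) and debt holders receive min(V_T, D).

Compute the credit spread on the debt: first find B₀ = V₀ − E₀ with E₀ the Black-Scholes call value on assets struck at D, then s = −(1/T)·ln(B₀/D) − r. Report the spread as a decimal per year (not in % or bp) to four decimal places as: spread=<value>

d₁ = [ln(V₀/D) + (r + σ²/2)T] / (σ√T)
   = [ln(340.2413/197.8208) + (0.0432 + 0.5·0.3206²)·4.7286] / (0.3206·√4.7286)
   = [0.542294 + 0.447289] / 0.697156 = 1.419456
d₂ = d₁ − σ√T = 1.419456 − 0.697156 = 0.722301
N(d₁) = 0.922117,  N(d₂) = 0.764945,  e^(−rT) = 0.815238
E₀ = V₀·N(d₁) − D·e^(−rT)·N(d₂)
   = 340.2413·0.922117 − 197.8208·0.815238·0.764945 = 190.378829
B₀ = V₀ − E₀ = 340.2413 − 190.378829 = 149.862471
spread = −(1/T)·ln(B₀/D) − r = −(1/4.7286)·ln(149.862471/197.8208) − 0.0432 = 0.01551581

spread=0.0155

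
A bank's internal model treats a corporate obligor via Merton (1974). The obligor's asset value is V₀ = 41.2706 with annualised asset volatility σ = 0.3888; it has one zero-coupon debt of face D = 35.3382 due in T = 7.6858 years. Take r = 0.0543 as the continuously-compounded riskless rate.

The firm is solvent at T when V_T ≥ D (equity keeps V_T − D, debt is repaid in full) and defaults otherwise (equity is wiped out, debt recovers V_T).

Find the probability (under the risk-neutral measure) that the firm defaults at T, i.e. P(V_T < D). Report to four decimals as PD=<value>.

d₁ = [ln(V₀/D) + (r + σ²/2)T] / (σ√T)
   = [ln(41.2706/35.3382) + (0.0543 + 0.5·0.3888²)·7.6858] / (0.3888·√7.6858)
   = [0.155186 + 0.998253] / 1.077881 = 1.070098
d₂ = d₁ − σ√T = 1.070098 − 1.077881 = -0.007783
risk-neutral PD = N(−d₂) = N(0.007783) = 0.503105

PD=0.5031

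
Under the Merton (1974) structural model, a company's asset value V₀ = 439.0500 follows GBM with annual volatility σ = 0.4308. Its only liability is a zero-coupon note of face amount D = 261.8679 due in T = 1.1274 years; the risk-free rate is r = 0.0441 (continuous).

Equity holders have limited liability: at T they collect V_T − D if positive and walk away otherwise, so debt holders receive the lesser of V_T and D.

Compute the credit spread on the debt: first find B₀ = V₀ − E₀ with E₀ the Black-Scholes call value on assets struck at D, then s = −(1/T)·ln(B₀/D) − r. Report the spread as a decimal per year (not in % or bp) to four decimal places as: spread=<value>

d₁ = [ln(V₀/D) + (r + σ²/2)T] / (σ√T)
   = [ln(439.0500/261.8679) + (0.0441 + 0.5·0.4308²)·1.1274] / (0.4308·√1.1274)
   = [0.516773 + 0.154335] / 0.457420 = 1.467160
d₂ = d₁ − σ√T = 1.467160 − 0.457420 = 1.009741
N(d₁) = 0.928834,  N(d₂) = 0.843690,  e^(−rT) = 0.951497
E₀ = V₀·N(d₁) − D·e^(−rT)·N(d₂)
   = 439.0500·0.928834 − 261.8679·0.951497·0.843690 = 197.585019
B₀ = V₀ − E₀ = 439.0500 − 197.585019 = 241.464981
spread = −(1/T)·ln(B₀/D) − r = −(1/1.1274)·ln(241.464981/261.8679) − 0.0441 = 0.02784937

spread=0.0278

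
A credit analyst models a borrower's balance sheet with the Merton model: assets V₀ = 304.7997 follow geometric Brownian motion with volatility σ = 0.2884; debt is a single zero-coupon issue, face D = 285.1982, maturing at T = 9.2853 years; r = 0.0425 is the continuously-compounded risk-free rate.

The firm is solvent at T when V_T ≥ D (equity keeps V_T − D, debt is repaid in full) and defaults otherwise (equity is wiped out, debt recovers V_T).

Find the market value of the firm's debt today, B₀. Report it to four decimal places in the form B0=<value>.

B0=153.6877

d₁ = [ln(V₀/D) + (r + σ²/2)T] / (σ√T)
   = [ln(304.7997/285.1982) + (0.0425 + 0.5·0.2884²)·9.2853] / (0.2884·√9.2853)
   = [0.066470 + 0.780776] / 0.878806 = 0.964087
d₂ = d₁ − σ√T = 0.964087 − 0.878806 = 0.085281
N(d₁) = 0.832499,  N(d₂) = 0.533981,  e^(−rT) = 0.673933
E₀ = V₀·N(d₁) − D·e^(−rT)·N(d₂)
   = 304.7997·0.832499 − 285.1982·0.673933·0.533981 = 151.111960
B₀ = V₀ − E₀ = 304.7997 − 151.111960 = 153.687740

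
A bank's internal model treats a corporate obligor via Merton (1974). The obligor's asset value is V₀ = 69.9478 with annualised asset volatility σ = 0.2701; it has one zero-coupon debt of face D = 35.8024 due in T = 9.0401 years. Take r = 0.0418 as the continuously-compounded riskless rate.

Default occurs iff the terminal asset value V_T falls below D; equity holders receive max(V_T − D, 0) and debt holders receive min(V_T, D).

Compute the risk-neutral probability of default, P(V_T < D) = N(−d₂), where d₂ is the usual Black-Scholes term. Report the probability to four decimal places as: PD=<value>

d₁ = [ln(V₀/D) + (r + σ²/2)T] / (σ√T)
   = [ln(69.9478/35.8024) + (0.0418 + 0.5·0.2701²)·9.0401] / (0.2701·√9.0401)
   = [0.669734 + 0.707632] / 0.812103 = 1.696048
d₂ = d₁ − σ√T = 1.696048 − 0.812103 = 0.883945
risk-neutral PD = N(−d₂) = N(-0.883945) = 0.188363

PD=0.1884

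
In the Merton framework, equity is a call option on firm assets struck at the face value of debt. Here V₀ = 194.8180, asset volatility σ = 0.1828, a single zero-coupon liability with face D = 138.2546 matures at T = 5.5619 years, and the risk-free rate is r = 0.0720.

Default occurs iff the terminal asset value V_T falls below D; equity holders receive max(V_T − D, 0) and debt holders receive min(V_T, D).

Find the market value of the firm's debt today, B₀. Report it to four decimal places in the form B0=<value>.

d₁ = [ln(V₀/D) + (r + σ²/2)T] / (σ√T)
   = [ln(194.8180/138.2546) + (0.0720 + 0.5·0.1828²)·5.5619] / (0.1828·√5.5619)
   = [0.342969 + 0.493385] / 0.431110 = 1.940002
d₂ = d₁ − σ√T = 1.940002 − 0.431110 = 1.508892
N(d₁) = 0.973810,  N(d₂) = 0.934337,  e^(−rT) = 0.670014
E₀ = V₀·N(d₁) − D·e^(−rT)·N(d₂)
   = 194.8180·0.973810 − 138.2546·0.670014·0.934337 = 103.165807
B₀ = V₀ − E₀ = 194.8180 − 103.165807 = 91.652193

B0=91.6522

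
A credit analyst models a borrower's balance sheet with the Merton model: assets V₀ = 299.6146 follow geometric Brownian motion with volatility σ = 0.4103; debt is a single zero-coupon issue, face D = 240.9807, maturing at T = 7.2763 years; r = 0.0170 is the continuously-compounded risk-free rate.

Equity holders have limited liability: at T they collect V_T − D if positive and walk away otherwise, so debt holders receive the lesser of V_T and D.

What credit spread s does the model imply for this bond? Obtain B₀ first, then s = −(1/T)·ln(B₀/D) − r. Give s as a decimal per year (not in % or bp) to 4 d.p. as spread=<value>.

d₁ = [ln(V₀/D) + (r + σ²/2)T] / (σ√T)
   = [ln(299.6146/240.9807) + (0.0170 + 0.5·0.4103²)·7.2763] / (0.4103·√7.2763)
   = [0.217780 + 0.736165] / 1.106769 = 0.861920
d₂ = d₁ − σ√T = 0.861920 − 1.106769 = -0.244849
N(d₁) = 0.805634,  N(d₂) = 0.403287,  e^(−rT) = 0.883647
E₀ = V₀·N(d₁) − D·e^(−rT)·N(d₂)
   = 299.6146·0.805634 − 240.9807·0.883647·0.403287 = 155.503077
B₀ = V₀ − E₀ = 299.6146 − 155.503077 = 144.111523
spread = −(1/T)·ln(B₀/D) − r = −(1/7.2763)·ln(144.111523/240.9807) − 0.0170 = 0.05365808

spread=0.0537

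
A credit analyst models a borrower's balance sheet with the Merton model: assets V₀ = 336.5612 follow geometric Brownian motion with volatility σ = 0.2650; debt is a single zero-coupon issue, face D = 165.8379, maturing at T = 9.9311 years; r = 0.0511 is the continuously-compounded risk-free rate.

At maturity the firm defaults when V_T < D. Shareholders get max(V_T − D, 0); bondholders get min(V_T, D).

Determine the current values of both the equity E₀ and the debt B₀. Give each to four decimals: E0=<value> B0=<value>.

E0=241.3899 B0=95.1713

d₁ = [ln(V₀/D) + (r + σ²/2)T] / (σ√T)
   = [ln(336.5612/165.8379) + (0.0511 + 0.5·0.2650²)·9.9311] / (0.2650·√9.9311)
   = [0.707769 + 0.856185] / 0.835112 = 1.872749
d₂ = d₁ − σ√T = 1.872749 − 0.835112 = 1.037637
N(d₁) = 0.969448,  N(d₂) = 0.850280,  e^(−rT) = 0.602011
E₀ = V₀·N(d₁) − D·e^(−rT)·N(d₂)
   = 336.5612·0.969448 − 165.8379·0.602011·0.850280 = 241.389900
B₀ = V₀ − E₀ = 336.5612 − 241.389900 = 95.171300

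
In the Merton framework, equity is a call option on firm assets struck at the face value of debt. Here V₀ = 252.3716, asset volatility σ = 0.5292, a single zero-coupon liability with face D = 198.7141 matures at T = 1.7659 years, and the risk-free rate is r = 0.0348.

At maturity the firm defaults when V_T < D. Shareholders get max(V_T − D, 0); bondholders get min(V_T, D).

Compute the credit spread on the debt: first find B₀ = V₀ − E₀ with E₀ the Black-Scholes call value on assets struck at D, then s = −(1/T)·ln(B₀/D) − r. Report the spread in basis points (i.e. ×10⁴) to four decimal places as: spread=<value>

spread=1092.1521

d₁ = [ln(V₀/D) + (r + σ²/2)T] / (σ√T)
   = [ln(252.3716/198.7141) + (0.0348 + 0.5·0.5292²)·1.7659] / (0.5292·√1.7659)
   = [0.239035 + 0.308726] / 0.703239 = 0.778912
d₂ = d₁ − σ√T = 0.778912 − 0.703239 = 0.075673
N(d₁) = 0.781984,  N(d₂) = 0.530160,  e^(−rT) = 0.940397
E₀ = V₀·N(d₁) − D·e^(−rT)·N(d₂)
   = 252.3716·0.781984 − 198.7141·0.940397·0.530160 = 98.279474
B₀ = V₀ − E₀ = 252.3716 − 98.279474 = 154.092126
spread = −(1/T)·ln(B₀/D) − r = −(1/1.7659)·ln(154.092126/198.7141) − 0.0348 = 0.10921521
in basis points: 0.10921521 × 10⁴ = 1092.1521 bp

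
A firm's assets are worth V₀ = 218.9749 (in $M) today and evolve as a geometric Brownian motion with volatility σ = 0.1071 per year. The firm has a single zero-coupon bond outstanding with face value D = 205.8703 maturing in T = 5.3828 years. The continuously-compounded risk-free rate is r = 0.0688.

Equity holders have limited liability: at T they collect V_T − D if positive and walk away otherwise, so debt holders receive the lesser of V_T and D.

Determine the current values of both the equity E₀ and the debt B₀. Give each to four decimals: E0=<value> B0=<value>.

E0=77.5459 B0=141.4290

d₁ = [ln(V₀/D) + (r + σ²/2)T] / (σ√T)
   = [ln(218.9749/205.8703) + (0.0688 + 0.5·0.1071²)·5.3828] / (0.1071·√5.3828)
   = [0.061711 + 0.401208] / 0.248481 = 1.862993
d₂ = d₁ − σ√T = 1.862993 − 0.248481 = 1.614512
N(d₁) = 0.968768,  N(d₂) = 0.946792,  e^(−rT) = 0.690502
E₀ = V₀·N(d₁) − D·e^(−rT)·N(d₂)
   = 218.9749·0.968768 − 205.8703·0.690502·0.946792 = 77.545890
B₀ = V₀ − E₀ = 218.9749 − 77.545890 = 141.429010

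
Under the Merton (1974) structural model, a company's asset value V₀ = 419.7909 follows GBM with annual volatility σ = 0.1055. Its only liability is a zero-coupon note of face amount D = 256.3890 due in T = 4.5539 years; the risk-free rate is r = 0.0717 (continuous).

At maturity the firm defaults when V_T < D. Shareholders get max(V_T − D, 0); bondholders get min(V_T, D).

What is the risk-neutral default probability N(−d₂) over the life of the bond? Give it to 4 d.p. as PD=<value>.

PD=0.0002

d₁ = [ln(V₀/D) + (r + σ²/2)T] / (σ√T)
   = [ln(419.7909/256.3890) + (0.0717 + 0.5·0.1055²)·4.5539] / (0.1055·√4.5539)
   = [0.493061 + 0.351858] / 0.225136 = 3.752932
d₂ = d₁ − σ√T = 3.752932 − 0.225136 = 3.527796
risk-neutral PD = N(−d₂) = N(-3.527796) = 0.000210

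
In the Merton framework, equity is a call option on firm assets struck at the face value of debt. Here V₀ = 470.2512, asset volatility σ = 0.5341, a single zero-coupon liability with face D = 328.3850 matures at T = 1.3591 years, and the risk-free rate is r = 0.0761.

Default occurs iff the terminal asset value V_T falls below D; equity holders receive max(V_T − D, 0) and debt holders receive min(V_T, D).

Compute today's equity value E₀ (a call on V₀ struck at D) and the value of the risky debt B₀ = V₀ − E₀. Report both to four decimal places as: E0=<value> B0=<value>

d₁ = [ln(V₀/D) + (r + σ²/2)T] / (σ√T)
   = [ln(470.2512/328.3850) + (0.0761 + 0.5·0.5341²)·1.3591] / (0.5341·√1.3591)
   = [0.359080 + 0.297278] / 0.622656 = 1.054126
d₂ = d₁ − σ√T = 1.054126 − 0.622656 = 0.431470
N(d₁) = 0.854087,  N(d₂) = 0.666937,  e^(−rT) = 0.901741
E₀ = V₀·N(d₁) − D·e^(−rT)·N(d₂)
   = 470.2512·0.854087 − 328.3850·0.901741·0.666937 = 204.143450
B₀ = V₀ − E₀ = 470.2512 − 204.143450 = 266.107750

E0=204.1435 B0=266.1077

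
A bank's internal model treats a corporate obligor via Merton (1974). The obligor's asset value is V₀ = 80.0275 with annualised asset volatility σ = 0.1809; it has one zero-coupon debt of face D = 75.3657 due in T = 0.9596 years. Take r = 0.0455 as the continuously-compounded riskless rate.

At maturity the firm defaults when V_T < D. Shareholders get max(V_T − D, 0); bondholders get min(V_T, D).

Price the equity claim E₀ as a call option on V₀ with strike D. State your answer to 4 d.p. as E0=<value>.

E0=10.2035

d₁ = [ln(V₀/D) + (r + σ²/2)T] / (σ√T)
   = [ln(80.0275/75.3657) + (0.0455 + 0.5·0.1809²)·0.9596] / (0.1809·√0.9596)
   = [0.060018 + 0.059363] / 0.177208 = 0.673678
d₂ = d₁ − σ√T = 0.673678 − 0.177208 = 0.496470
N(d₁) = 0.749742,  N(d₂) = 0.690219,  e^(−rT) = 0.957278
E₀ = V₀·N(d₁) − D·e^(−rT)·N(d₂)
   = 80.0275·0.749742 − 75.3657·0.957278·0.690219 = 10.203539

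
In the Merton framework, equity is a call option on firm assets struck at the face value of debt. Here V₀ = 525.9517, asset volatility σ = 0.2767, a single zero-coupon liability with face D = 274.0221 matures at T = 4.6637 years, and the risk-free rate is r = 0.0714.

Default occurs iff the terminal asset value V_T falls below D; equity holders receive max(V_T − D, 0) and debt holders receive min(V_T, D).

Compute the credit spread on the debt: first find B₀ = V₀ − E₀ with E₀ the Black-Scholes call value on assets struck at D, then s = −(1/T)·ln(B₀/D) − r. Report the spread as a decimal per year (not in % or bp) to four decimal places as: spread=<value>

spread=0.0042

d₁ = [ln(V₀/D) + (r + σ²/2)T] / (σ√T)
   = [ln(525.9517/274.0221) + (0.0714 + 0.5·0.2767²)·4.6637] / (0.2767·√4.6637)
   = [0.652001 + 0.511521] / 0.597550 = 1.947153
d₂ = d₁ − σ√T = 1.947153 − 0.597550 = 1.349603
N(d₁) = 0.974242,  N(d₂) = 0.911428,  e^(−rT) = 0.716779
E₀ = V₀·N(d₁) − D·e^(−rT)·N(d₂)
   = 525.9517·0.974242 − 274.0221·0.716779·0.911428 = 333.387593
B₀ = V₀ − E₀ = 525.9517 − 333.387593 = 192.564107
spread = −(1/T)·ln(B₀/D) − r = −(1/4.6637)·ln(192.564107/274.0221) − 0.0714 = 0.00424372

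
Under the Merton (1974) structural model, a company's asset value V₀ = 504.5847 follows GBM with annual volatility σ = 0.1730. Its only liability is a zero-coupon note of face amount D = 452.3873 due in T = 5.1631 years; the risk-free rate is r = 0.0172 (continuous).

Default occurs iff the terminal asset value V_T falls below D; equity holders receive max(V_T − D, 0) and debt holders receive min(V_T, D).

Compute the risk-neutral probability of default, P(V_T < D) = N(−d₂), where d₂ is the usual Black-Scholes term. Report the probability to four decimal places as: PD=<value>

PD=0.3794

d₁ = [ln(V₀/D) + (r + σ²/2)T] / (σ√T)
   = [ln(504.5847/452.3873) + (0.0172 + 0.5·0.1730²)·5.1631] / (0.1730·√5.1631)
   = [0.109197 + 0.166069] / 0.393098 = 0.700246
d₂ = d₁ − σ√T = 0.700246 − 0.393098 = 0.307147
risk-neutral PD = N(−d₂) = N(-0.307147) = 0.379366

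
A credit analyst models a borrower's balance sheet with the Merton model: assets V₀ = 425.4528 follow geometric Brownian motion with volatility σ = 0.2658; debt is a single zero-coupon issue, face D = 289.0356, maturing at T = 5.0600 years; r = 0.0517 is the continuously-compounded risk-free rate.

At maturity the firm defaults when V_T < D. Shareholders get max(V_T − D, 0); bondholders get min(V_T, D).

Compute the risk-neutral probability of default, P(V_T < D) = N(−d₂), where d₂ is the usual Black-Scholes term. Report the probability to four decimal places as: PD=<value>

d₁ = [ln(V₀/D) + (r + σ²/2)T] / (σ√T)
   = [ln(425.4528/289.0356) + (0.0517 + 0.5·0.2658²)·5.0600] / (0.2658·√5.0600)
   = [0.386604 + 0.440346] / 0.597902 = 1.383085
d₂ = d₁ − σ√T = 1.383085 − 0.597902 = 0.785183
risk-neutral PD = N(−d₂) = N(-0.785183) = 0.216173

PD=0.2162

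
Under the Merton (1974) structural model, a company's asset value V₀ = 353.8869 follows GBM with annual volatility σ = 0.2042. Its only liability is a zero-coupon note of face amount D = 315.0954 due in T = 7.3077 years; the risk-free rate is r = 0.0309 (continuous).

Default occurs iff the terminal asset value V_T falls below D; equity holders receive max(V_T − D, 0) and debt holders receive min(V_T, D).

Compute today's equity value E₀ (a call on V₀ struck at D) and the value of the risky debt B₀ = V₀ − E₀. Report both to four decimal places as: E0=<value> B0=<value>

d₁ = [ln(V₀/D) + (r + σ²/2)T] / (σ√T)
   = [ln(353.8869/315.0954) + (0.0309 + 0.5·0.2042²)·7.3077] / (0.2042·√7.3077)
   = [0.116102 + 0.378165] / 0.552009 = 0.895396
d₂ = d₁ − σ√T = 0.895396 − 0.552009 = 0.343387
N(d₁) = 0.814712,  N(d₂) = 0.634346,  e^(−rT) = 0.797871
E₀ = V₀·N(d₁) − D·e^(−rT)·N(d₂)
   = 353.8869·0.814712 − 315.0954·0.797871·0.634346 = 128.837784
B₀ = V₀ − E₀ = 353.8869 − 128.837784 = 225.049116

E0=128.8378 B0=225.0491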